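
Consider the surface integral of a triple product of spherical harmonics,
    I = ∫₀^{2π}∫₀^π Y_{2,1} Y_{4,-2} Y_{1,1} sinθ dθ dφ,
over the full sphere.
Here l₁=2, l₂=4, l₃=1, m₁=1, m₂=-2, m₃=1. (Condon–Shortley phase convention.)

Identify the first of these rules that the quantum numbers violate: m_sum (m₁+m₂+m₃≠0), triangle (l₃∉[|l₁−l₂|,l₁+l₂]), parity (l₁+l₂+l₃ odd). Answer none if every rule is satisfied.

Σmᵢ = 0  ✓
l₃∈[|l₁−l₂|,l₁+l₂]=[2,6] required, l₃=1 fails  ✗
Σlᵢ = 7 ⇒ odd

triangle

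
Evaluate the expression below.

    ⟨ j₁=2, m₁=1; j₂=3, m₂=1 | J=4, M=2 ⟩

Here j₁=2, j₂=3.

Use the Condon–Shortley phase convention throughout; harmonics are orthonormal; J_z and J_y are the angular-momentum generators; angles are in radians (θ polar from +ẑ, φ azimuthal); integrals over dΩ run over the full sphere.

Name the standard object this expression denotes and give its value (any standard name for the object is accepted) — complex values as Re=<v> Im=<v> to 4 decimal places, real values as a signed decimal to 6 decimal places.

Clebsch–Gordan coefficient, +√(1/28) ≈ +0.188982

This is a Clebsch–Gordan (vector-coupling) coefficient.
√[9·1!3!5!/10! · 3!1!4!2!6!2!] = √(5184/7)
  +(−1)^0/∏(0,1,1,4,2,1)! = 1/48  (running 1/48)
  +(−1)^1/∏(1,0,0,3,3,2)! = -1/72  (running 1/144)
⟨..|..⟩ = √(5184/7)·(1/144) = +0.188982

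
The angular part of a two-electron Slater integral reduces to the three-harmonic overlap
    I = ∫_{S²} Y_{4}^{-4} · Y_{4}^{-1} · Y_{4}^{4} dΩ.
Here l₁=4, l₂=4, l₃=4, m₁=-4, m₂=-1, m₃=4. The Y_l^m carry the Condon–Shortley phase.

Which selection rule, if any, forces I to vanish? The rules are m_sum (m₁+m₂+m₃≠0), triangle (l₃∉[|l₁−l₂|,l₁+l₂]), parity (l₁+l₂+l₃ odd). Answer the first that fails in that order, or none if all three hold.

azimuthal sum: -4 − 1 + 4 = -1  ✗
0 ≤ 4 ≤ 8 (triangle on l)
L = 4 + 4 + 4 = 12 (even)

m_sum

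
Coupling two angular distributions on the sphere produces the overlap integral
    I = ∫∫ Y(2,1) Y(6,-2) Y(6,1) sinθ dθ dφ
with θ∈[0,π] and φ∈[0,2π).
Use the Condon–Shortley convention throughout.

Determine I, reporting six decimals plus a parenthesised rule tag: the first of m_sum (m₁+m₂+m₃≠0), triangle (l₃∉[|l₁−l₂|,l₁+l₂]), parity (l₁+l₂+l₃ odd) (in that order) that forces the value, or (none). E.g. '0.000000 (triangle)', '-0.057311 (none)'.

0.088837 (none)

m-sum 0 ✓  L=14 even ✓  4≤6≤8 ✓
Π(2lᵢ+1) = 5×13×13 = 845
triangle coeff Δ(2,6,6) = 1/90090
Σ_t [0,2]: t=0:+1/69120 t=1:−1/14400 t=2:+1/69120 = -7/172800
(3j)²=14/715 [(2 6 6; 0 0 0)], sign=-1
Σ_t [0,1]: t=0:+1/34560 t=1:−1/60480 = 1/80640
(3j)²=6/1001 [(2 6 6; 1 -2 1)], sign=-1
⇒ 4πI² = 12/121
I = (+1)√(12/121/(4π)) = 0.08883682
No selection rule forces the value: the integral is nonzero (none).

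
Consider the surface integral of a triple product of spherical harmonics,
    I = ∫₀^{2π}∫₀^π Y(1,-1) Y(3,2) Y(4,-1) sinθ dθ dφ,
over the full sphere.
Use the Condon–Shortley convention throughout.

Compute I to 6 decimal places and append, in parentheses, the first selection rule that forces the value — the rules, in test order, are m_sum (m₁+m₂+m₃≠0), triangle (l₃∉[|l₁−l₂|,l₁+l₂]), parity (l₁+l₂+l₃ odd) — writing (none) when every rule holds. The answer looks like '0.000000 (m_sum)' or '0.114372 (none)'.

Rules hold: Σm=0, L=8 even, 2≤4≤4.
N = 3·7·9 = 189
Δ = 0!·2!·6!/9! = 1/252
Racah Σ t=0..0: t=0:+1/36 = 1/36
⇒ 3j(1 3 4; 0 0 0)² = 4/63, sgn +1
Racah Σ t=0..0: t=0:+1/240 = 1/240
⇒ 3j(1 3 4; -1 2 -1)² = 1/84, sgn -1
4πI² = N·(3j₀)²·(3jₘ)² = 1/7
I = -1·√(0.142857/4π) = -0.10662181
No selection rule forces the value: the integral is nonzero (none).

-0.106622 (none)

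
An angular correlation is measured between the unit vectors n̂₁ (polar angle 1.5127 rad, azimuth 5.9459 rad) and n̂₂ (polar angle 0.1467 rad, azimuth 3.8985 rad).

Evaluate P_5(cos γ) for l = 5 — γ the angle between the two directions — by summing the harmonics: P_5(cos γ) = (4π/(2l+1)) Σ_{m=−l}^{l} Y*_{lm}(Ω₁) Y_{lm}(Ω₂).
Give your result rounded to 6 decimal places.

-0.017817

Term-by-term m-sum for l=5 (normalisation 4π/11 = 1.142397):
  m=-5: Y*=-0.053098-0.457157i  Y=+0.000025-0.000019i  product -0.000010-0.000010i
  m=-4: Y*=+0.018609-0.082576i  Y=-0.000659-0.000075i  product -0.000018+0.000053i
  m=-3: Y*=-0.176985+0.282961i  Y=+0.005434+0.006453i  product -0.002788+0.000396i
  m=-2: Y*=-0.075818+0.060633i  Y=+0.003950-0.069237i  product +0.003899+0.005489i
  m=-1: Y*=+0.287557-0.100842i  Y=-0.252238+0.238260i  product -0.048506+0.093949i
  m=+0: Y*=+0.100261-0.000000i  Y=+0.790447+0.000000i  product +0.079251+0.000000i
  m=+1: Y*=-0.287557-0.100842i  Y=+0.252238+0.238260i  product -0.048506-0.093949i
  m=+2: Y*=-0.075818-0.060633i  Y=+0.003950+0.069237i  product +0.003899-0.005489i
  m=+3: Y*=+0.176985+0.282961i  Y=-0.005434+0.006453i  product -0.002788-0.000396i
  m=+4: Y*=+0.018609+0.082576i  Y=-0.000659+0.000075i  product -0.000018-0.000053i
  m=+5: Y*=+0.053098-0.457157i  Y=-0.000025-0.000019i  product -0.000010+0.000010i
Total Σ_m = -0.015596+0.000000i. Multiply by 1.142397: -0.017817+0.000000i. P_5(cos γ) = -0.017817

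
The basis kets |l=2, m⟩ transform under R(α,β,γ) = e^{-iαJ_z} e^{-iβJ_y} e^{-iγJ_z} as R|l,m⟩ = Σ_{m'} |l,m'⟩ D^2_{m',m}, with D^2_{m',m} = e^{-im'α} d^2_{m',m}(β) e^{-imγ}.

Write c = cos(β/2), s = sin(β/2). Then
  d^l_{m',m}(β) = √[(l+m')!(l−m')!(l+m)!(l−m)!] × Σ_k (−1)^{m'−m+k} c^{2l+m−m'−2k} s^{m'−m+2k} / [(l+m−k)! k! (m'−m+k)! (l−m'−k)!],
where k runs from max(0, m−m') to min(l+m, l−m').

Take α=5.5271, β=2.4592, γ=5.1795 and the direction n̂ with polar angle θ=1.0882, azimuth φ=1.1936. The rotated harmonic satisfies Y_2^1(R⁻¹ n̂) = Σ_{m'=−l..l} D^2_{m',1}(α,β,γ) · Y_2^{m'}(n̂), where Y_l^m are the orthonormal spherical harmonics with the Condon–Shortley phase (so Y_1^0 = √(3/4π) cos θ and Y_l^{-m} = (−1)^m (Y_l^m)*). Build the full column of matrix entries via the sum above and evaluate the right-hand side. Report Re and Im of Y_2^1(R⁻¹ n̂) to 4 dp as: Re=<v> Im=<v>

Need the full column D^2_{m',1} for m'=−2..2 at α=5.5271, β=2.4592, γ=5.1795.
cos(β/2)=0.334615, sin(β/2)=0.942355
d^2_{-2,1}: single k=3 term ⇒ +0.560040;  D = +0.513961-0.222459i
d^2_{-1,1}: k∈[2..3] ⇒ +0.298291 -0.788603 = -0.490311;  D = -0.460987-0.167021i
d^2_{0,1}: k∈[1..2] ⇒ +0.086482 -0.685906 = -0.599424;  D = -0.269926-0.535209i
d^2_{1,1}: k∈[0..1] ⇒ +0.012537 -0.298291 = -0.285755;  D = +0.081431-0.273906i
d^2_{2,1}: single k=0 term ⇒ -0.070612;  D = +0.061076-0.035437i
Y_2^{m'}(θ=1.0882,φ=1.1936) and Σ D·Y over m':
  (+0.5140-0.2225i)·(-0.2209-0.2076i)  (-0.4610-0.1670i)·(+0.1170-0.2953i)  (-0.2699-0.5352i)·(-0.1116+0.0000i)  (+0.0814-0.2739i)·(-0.1170-0.2953i)  (+0.0611-0.0354i)·(-0.2209+0.2076i)
Y_2^1(R⁻¹ n̂) = -0.329322+0.147258i

Re=-0.3293 Im=0.1473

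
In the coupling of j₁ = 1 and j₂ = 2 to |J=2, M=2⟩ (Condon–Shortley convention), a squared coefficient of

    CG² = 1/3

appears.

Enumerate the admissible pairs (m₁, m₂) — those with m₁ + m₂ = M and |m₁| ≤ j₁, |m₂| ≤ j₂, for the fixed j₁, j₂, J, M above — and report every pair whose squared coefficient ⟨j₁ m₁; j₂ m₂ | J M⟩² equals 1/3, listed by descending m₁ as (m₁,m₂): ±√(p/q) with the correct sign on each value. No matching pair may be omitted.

(1,1): +√(1/3)

Admissible pairs with m₁+m₂ = M = 2: (0,2), (1,1)
  (m₁,m₂)=(1,1): CG² = 1/3, CG = +√(1/3)   ← matches the target
  (m₁,m₂)=(0,2): CG² = 2/3, CG = −√(2/3)
Pairs with CG² = 1/3: (1,1): +√(1/3)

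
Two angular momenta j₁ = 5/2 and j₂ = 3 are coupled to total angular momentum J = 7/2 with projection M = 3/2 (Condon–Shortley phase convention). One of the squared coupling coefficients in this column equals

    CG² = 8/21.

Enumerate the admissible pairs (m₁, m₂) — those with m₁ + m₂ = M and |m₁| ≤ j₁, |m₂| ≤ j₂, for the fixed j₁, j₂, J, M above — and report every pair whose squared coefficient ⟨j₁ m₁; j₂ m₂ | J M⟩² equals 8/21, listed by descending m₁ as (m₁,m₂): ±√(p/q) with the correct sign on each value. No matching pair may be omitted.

Admissible pairs with m₁+m₂ = M = 3/2: (-3/2,3), (-1/2,2), (1/2,1), (3/2,0), (5/2,-1)
  (m₁,m₂)=(5/2,-1): CG² = 8/21, CG = +√(8/21)   ← matches the target
  (m₁,m₂)=(3/2,0): CG² = 0/1, CG = 0
  (m₁,m₂)=(1/2,1): CG² = 5/21, CG = −√(5/21)
  (m₁,m₂)=(-1/2,2): CG² = 2/21, CG = +√(2/21)
  (m₁,m₂)=(-3/2,3): CG² = 2/7, CG = +√(2/7)
Pairs with CG² = 8/21: (5/2,-1): +√(8/21)

(5/2,-1): +√(8/21)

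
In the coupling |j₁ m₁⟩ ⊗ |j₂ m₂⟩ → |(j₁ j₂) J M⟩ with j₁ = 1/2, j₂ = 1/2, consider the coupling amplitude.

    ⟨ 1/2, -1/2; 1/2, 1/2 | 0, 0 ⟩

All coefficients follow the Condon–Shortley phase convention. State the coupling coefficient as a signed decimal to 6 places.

j₁+j₂−J=1  J+j₁−j₂=0  J−j₁+j₂=0  j₁+j₂+J+1=2
(j₁±m₁, j₂±m₂, J±M) = (0,1,1,0,0,0)
P² = 1/2
sum k=1..1:
  [1] −1/1 = -1
S = -1
C² = P²·S² = 1/2 ; C = -0.707107

−√(1/2) = -0.707107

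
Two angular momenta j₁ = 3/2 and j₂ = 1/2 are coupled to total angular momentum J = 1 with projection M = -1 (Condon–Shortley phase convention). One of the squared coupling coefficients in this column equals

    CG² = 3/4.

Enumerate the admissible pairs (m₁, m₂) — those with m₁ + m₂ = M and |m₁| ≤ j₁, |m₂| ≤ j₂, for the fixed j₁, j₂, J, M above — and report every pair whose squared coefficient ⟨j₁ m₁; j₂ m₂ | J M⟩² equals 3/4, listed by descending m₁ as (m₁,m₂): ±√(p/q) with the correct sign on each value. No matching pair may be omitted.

Admissible pairs with m₁+m₂ = M = -1: (-3/2,1/2), (-1/2,-1/2)
  (m₁,m₂)=(-1/2,-1/2): CG² = 1/4, CG = +√(1/4)
  (m₁,m₂)=(-3/2,1/2): CG² = 3/4, CG = −√(3/4)   ← matches the target
Pairs with CG² = 3/4: (-3/2,1/2): −√(3/4)

(-3/2,1/2): −√(3/4)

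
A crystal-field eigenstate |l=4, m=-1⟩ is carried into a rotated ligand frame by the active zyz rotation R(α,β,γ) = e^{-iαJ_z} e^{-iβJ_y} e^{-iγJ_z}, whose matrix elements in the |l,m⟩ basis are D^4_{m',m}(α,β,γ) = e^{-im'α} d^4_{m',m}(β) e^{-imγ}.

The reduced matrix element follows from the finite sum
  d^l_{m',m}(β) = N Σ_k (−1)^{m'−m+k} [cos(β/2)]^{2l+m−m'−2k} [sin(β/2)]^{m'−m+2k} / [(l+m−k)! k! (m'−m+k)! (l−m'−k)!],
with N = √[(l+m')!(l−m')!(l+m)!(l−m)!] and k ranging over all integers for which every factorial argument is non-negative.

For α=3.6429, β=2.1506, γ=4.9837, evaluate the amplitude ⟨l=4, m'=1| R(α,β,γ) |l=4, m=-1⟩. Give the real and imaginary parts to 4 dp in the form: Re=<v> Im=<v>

Re=0.0876 Im=0.3741

Split into d^4_{1,-1}(β=2.1506) × two z-phases.
With c≡cos(β/2)=0.475468 and s≡sin(β/2)=0.879733, N=[120·6·6·120]^{1/2}=720.000000
k∈{0,1,2,3} keeps every argument non-negative
  k=0: (−1)^2·720.0000/(72)·0.4755^6·0.8797^2 = +0.089419
  k=1: (−1)^3·720.0000/(24)·0.4755^4·0.8797^4 = -0.918356
  k=2: (−1)^4·720.0000/(48)·0.4755^2·0.8797^6 = +1.571952
  k=3: (−1)^5·720.0000/(720)·0.4755^0·0.8797^8 = -0.358762
d^4_{1,-1}(2.1506) = +0.089419 -0.918356 +1.571952 -0.358762 = +0.384254
Attach z-rotation phases: D = e^{-i(1)(3.6429)}·(+0.384254)·e^{-i(-1)(4.9837)} = +0.087600+0.374135i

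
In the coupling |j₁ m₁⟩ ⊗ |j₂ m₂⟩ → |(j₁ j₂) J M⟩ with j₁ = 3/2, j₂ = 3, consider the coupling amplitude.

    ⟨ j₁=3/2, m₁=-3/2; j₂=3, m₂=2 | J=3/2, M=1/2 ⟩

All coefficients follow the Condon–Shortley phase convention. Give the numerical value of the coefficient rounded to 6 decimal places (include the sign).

−√(2/7) = -0.534522

√[4·3!0!3!/7! · 0!3!5!1!2!1!] = √(288/7)
  +(−1)^3/∏(3,0,0,2,0,1)! = -1/12  (running -1/12)
⟨..|..⟩ = √(288/7)·(-1/12) = -0.534522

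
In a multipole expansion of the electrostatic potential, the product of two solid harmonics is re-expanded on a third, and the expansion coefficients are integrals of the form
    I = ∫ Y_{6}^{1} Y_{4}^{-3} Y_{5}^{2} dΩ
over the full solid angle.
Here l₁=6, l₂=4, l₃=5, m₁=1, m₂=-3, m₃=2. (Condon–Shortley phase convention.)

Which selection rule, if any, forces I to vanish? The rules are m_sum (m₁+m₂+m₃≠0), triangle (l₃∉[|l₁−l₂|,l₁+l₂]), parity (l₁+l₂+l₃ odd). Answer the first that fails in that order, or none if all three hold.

m₁+m₂+m₃ = 1 − 3 + 2 = 0  ✓
triangle: |6−4|=2 ≤ l₃=5 ≤ 6+4=10  ✓
parity: l₁+l₂+l₃ = 15 is odd  ✗

parity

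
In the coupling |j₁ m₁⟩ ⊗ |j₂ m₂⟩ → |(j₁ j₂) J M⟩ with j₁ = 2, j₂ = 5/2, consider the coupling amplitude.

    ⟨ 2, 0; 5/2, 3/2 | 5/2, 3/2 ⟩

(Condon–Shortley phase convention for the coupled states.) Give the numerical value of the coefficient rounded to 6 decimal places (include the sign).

−√(1/70) = -0.119523

triangle: 2!×2!×3!/8! = 24/40320
(j±m)!: 2!×2!×4!×1!×4!×1! = 2304
prefactor² = (2J+1)×Δ×N² = 288/35
  k=1: −1/(1!×1!×1!×3!×1!×0!) = -1/6
  k=2: +1/(2!×0!×0!×2!×2!×1!) = 1/8
Σ = -1/24  ⇒  CG² = 288/35×(-1/24)² = 1/70
CG = −√(1/70) = -0.119523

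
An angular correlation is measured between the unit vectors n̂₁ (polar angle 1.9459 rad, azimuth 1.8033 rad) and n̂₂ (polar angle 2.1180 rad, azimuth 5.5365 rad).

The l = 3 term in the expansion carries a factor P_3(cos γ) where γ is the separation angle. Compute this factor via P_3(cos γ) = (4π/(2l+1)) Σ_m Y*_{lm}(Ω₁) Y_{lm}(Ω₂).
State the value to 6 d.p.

0.445605

Addition theorem: P_3(cos γ) = (4π/7) Σ_m Y*_{lm}(Ω₁) Y_{lm}(Ω₂), m = −3…3:
  m=-3: (0.21588 - 0.25761j) × (-0.16121 + 0.20379j) = 0.01770 + 0.08552j  (running Σ = 0.01770 + 0.08552j)
  m=-2: (0.28975 + 0.14537j) × (-0.03000 - 0.38663j) = 0.04751 - 0.11638j  (running Σ = 0.06521 - 0.03086j)
  m=-1: (0.02279 - 0.09623j) × (0.07162 + 0.06628j) = 0.00801 - 0.00538j  (running Σ = 0.07322 - 0.03624j)
  m=0: (0.31840 + 0.00000j) × (0.31968 + 0.00000j) = 0.10179 + 0.00000j  (running Σ = 0.17500 - 0.03624j)
  m=1: (-0.02279 - 0.09623j) × (-0.07162 + 0.06628j) = 0.00801 + 0.00538j  (running Σ = 0.18301 - 0.03086j)
  m=2: (0.28975 - 0.14537j) × (-0.03000 + 0.38663j) = 0.04751 + 0.11638j  (running Σ = 0.23053 + 0.08552j)
  m=3: (-0.21588 - 0.25761j) × (0.16121 + 0.20379j) = 0.01770 - 0.08552j  (running Σ = 0.24822 + 0.00000j)
Total Σ_m = 0.24822 + 0.00000j. Multiply by 1.795196: 0.44561 + 0.00000j. P_3(cos γ) = 0.445605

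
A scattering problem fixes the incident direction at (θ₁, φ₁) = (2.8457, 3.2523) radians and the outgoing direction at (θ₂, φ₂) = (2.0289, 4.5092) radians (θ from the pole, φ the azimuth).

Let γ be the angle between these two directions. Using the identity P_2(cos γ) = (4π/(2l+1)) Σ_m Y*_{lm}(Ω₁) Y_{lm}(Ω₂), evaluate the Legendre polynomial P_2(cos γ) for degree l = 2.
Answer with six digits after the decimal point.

-0.119308

Term-by-term m-sum for l=2 (normalisation 4π/5 = 2.513274):
  m=-2: (0.032042, 0.007213) × (-0.285419, -0.122825) = (-0.008259, -0.005994)  (running Σ = (-0.008259, -0.005994))
  m=-1: (0.214161, 0.023807) × (0.061836, -0.300127) = (0.020388, -0.062803)  (running Σ = (0.012128, -0.068798))
  m=0: (0.550333, -0.000000) × (-0.130336, 0.000000) = (-0.071728, 0.000000)  (running Σ = (-0.059600, -0.068798))
  m=1: (-0.214161, 0.023807) × (-0.061836, -0.300127) = (0.020388, 0.062803)  (running Σ = (-0.039212, -0.005994))
  m=2: (0.032042, -0.007213) × (-0.285419, 0.122825) = (-0.008259, 0.005994)  (running Σ = (-0.047471, 0.000000))
Total Σ_m = (-0.047471, 0.000000). Multiply by 2.513274: (-0.119308, 0.000000). P_2(cos γ) = -0.119308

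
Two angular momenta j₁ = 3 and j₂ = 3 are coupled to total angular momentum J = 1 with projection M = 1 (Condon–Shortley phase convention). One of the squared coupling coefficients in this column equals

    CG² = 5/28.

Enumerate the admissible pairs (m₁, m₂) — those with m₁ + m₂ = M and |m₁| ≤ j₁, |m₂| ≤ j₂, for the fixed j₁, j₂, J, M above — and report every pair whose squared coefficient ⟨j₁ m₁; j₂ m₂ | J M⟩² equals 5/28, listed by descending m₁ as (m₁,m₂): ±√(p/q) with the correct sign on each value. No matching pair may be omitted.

(2,-1): −√(5/28); (-1,2): +√(5/28)

Admissible pairs with m₁+m₂ = M = 1: (-2,3), (-1,2), (0,1), (1,0), (2,-1), (3,-2)
  (m₁,m₂)=(3,-2): CG² = 3/28, CG = +√(3/28)
  (m₁,m₂)=(2,-1): CG² = 5/28, CG = −√(5/28)   ← matches the target
  (m₁,m₂)=(1,0): CG² = 3/14, CG = +√(3/14)
  (m₁,m₂)=(0,1): CG² = 3/14, CG = −√(3/14)
  (m₁,m₂)=(-1,2): CG² = 5/28, CG = +√(5/28)   ← matches the target
  (m₁,m₂)=(-2,3): CG² = 3/28, CG = −√(3/28)
Pairs with CG² = 5/28: (2,-1): −√(5/28); (-1,2): +√(5/28)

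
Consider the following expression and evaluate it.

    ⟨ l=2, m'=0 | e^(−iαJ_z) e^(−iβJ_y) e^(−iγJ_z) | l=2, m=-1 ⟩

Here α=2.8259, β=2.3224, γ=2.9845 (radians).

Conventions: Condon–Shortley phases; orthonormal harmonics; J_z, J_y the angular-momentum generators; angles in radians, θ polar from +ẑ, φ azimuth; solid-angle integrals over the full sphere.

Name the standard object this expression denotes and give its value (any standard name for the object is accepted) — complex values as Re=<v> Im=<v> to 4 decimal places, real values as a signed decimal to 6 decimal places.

Wigner D-matrix element, Re=-0.6035 Im=0.0956

This is a Wigner D-matrix element — the rotation-matrix element ⟨l m'| R(α,β,γ) |l m⟩ in the angular-momentum basis.
First d^2_{0,-1}(β=2.3224), then the phase factors e^{-i(0)α} and e^{-i(-1)γ}:
Half-angle: c=0.398239, s=0.917282. N=√(2·2·1·6)=4.898979
k: max(0,(-1)−(0))=0 … min(2+(-1),2−(0))=1
  k=0: (−1)^1·4.8990/(2)·0.3982^3·0.9173^1 = -0.141909
  k=1: (−1)^2·4.8990/(2)·0.3982^1·0.9173^3 = +0.752883
d^2_{0,-1}(2.3224) = -0.141909 +0.752883 = +0.610974
Attach z-rotation phases: D = e^{-i(0)(2.8259)}·(+0.610974)·e^{-i(-1)(2.9845)} = -0.603451+0.095585i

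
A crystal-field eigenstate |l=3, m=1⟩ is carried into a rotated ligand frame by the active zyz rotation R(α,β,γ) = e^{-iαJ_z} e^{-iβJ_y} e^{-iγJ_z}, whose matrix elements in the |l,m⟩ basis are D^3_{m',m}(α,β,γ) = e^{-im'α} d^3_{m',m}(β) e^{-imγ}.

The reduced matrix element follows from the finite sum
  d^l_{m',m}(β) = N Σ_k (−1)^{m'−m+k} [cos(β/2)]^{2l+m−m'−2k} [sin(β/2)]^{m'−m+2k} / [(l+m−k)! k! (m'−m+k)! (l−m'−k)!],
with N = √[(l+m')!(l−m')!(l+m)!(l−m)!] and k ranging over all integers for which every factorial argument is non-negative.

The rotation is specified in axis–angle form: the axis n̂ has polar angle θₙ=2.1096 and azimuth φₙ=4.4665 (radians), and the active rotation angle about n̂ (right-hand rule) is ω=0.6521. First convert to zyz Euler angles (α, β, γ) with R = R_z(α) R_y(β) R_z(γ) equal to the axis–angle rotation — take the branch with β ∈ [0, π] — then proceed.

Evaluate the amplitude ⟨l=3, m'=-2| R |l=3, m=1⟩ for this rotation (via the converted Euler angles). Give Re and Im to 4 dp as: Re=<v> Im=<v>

Re=-0.0688 Im=0.0884

Axis–angle → zyz. n̂ = (sinθₙcosφₙ, sinθₙsinφₙ, cosθₙ) = (-0.208932, -0.832506, -0.513110), ω = 0.6521.
R = I cosω + sinω [n̂]ₓ + (1−cosω) n̂n̂ᵀ gives
  R = [+0.803768, +0.347074, -0.483215; -0.275694, +0.937021, +0.214442; +0.527209, -0.039142, +0.848834]
β = atan2(√(R₁₃²+R₂₃²), R₃₃) = 0.557021; α = atan2(R₂₃, R₁₃) mod 2π = 2.723922; γ = atan2(R₃₂, −R₃₁) mod 2π = 3.215700
D^3_{-2,1}(2.7239,0.5570,3.2157) = e^{-i·-2·2.7239}·d^3_{-2,1}(0.5570)·e^{-i·1·3.2157}. Compute d first:
Half-angle: c=0.961466, s=0.274924. N=√(1·120·24·2)=75.894664
k: max(0,(1)−(-2))=3 … min(3+(1),3−(-2))=4
  k=3: (−1)^0·75.8947/(12)·0.9615^3·0.2749^3 = +0.116807
  k=4: (−1)^1·75.8947/(24)·0.9615^1·0.2749^5 = -0.004775
d^3_{-2,1}(0.5570) = +0.116807 -0.004775 = +0.112032
D = (+0.670925-0.741525i)·(+0.112032)·(-0.997255+0.074040i) = -0.068808+0.088412i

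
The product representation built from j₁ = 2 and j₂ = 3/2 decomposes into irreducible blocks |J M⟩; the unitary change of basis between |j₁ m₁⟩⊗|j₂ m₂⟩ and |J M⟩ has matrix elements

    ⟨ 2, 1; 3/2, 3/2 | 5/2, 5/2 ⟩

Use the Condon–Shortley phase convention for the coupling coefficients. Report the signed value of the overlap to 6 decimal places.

j₁+j₂−J=1  J+j₁−j₂=3  J−j₁+j₂=2  j₁+j₂+J+1=7
(j₁±m₁, j₂±m₂, J±M) = (3,1,3,0,5,0)
P² = 432/7
sum k=1..1:
  [1] −1/12 = -1/12
S = -1/12
C² = P²·S² = 3/7 ; C = -0.654654

−√(3/7) = -0.654654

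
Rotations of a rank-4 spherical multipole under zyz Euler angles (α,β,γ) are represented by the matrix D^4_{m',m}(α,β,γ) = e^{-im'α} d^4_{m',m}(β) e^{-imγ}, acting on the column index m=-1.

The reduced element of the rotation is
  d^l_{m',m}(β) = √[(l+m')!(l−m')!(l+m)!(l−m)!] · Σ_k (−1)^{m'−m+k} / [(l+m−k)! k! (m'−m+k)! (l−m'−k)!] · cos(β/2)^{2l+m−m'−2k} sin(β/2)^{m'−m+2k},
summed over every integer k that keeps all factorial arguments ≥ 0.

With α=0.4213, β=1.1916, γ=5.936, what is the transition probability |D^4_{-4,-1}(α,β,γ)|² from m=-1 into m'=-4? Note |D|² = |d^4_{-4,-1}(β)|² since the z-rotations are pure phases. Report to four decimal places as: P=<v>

P=0.2639

First d^4_{-4,-1}(β=1.1916), then the phase factors e^{-i(-4)α} and e^{-i(-1)γ}:
Half-angle: c=0.827700, s=0.561171. N=√(1·40320·6·120)=5387.986637
k∈{3} keeps every argument non-negative
  k=3: (−1)^0·5387.9866/(720)·0.8277^5·0.5612^3 = +0.513741
d^4_{-4,-1}(1.1916) = +0.513741
|D^4_{-4,-1}|² = |d^4_{-4,-1}(β)|² = (+0.513741)² = 0.263930 (the z-rotation phases have unit modulus)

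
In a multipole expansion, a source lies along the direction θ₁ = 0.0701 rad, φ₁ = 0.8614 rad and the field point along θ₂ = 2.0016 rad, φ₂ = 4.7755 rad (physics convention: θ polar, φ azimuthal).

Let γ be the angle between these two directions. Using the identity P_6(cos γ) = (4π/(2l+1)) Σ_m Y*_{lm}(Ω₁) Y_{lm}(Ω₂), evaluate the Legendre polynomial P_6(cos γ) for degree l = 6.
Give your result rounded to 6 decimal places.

Term-by-term m-sum for l=6 (normalisation 4π/13 = 0.966644):
  m=-6: (0.000000, -0.000000) × (-0.252602, 0.100502) = (-0.000000, 0.000000)  (running Σ = (-0.000000, 0.000000))
  m=-5: (-0.000001, -0.000003) × (-0.134324, -0.411453) = (-0.000001, 0.000001)  (running Σ = (-0.000001, 0.000001))
  m=-4: (-0.000081, -0.000026) × (0.216245, -0.055780) = (-0.000019, -0.000001)  (running Σ = (-0.000020, -0.000000))
  m=-3: (-0.001506, 0.000939) × (-0.041543, -0.216791) = (0.000266, 0.000287)  (running Σ = (0.000246, 0.000287))
  m=-2: (-0.003814, 0.024900) × (0.302886, -0.038435) = (-0.000198, 0.007688)  (running Σ = (0.000048, 0.007976))
  m=-1: (0.146702, 0.170886) × (-0.007610, -0.120421) = (0.019462, -0.018967)  (running Σ = (0.019510, -0.010991))
  m=0: (0.965290, -0.000000) × (0.315070, 0.000000) = (0.304134, 0.000000)  (running Σ = (0.323644, -0.010991))
  m=1: (-0.146702, 0.170886) × (0.007610, -0.120421) = (0.019462, 0.018967)  (running Σ = (0.343106, 0.007976))
  m=2: (-0.003814, -0.024900) × (0.302886, 0.038435) = (-0.000198, -0.007688)  (running Σ = (0.342908, 0.000287))
  m=3: (0.001506, 0.000939) × (0.041543, -0.216791) = (0.000266, -0.000287)  (running Σ = (0.343174, -0.000000))
  m=4: (-0.000081, 0.000026) × (0.216245, 0.055780) = (-0.000019, 0.000001)  (running Σ = (0.343155, 0.000001))
  m=5: (0.000001, -0.000003) × (0.134324, -0.411453) = (-0.000001, -0.000001)  (running Σ = (0.343154, 0.000000))
  m=6: (0.000000, 0.000000) × (-0.252602, -0.100502) = (-0.000000, -0.000000)  (running Σ = (0.343154, 0.000000))
Σ over m = (0.343154, 0.000000); ×(4π/13) → (0.331707, 0.000000). Real part: 0.331707

0.331707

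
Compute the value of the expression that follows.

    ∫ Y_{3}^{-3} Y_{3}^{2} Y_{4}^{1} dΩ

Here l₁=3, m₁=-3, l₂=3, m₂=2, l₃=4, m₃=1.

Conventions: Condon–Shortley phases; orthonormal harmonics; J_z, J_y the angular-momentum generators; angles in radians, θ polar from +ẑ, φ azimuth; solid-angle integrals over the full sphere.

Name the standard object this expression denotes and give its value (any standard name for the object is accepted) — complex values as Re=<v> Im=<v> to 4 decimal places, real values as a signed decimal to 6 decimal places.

Gaunt coefficient, +0.140463

This is a Gaunt coefficient — the integral of a triple product of spherical harmonics over the sphere.
m-sum 0 ✓  L=10 even ✓  0≤4≤6 ✓
Π(2lᵢ+1) = 7×7×9 = 441
triangle coeff Δ(3,3,4) = 1/34650
Σ_t [0,2]: t=0:+1/72 t=1:−1/16 t=2:+1/72 = -5/144
(3j)²=2/77 [(3 3 4; 0 0 0)], sign=-1
Σ_t [2,2]: t=2:+1/288 = 1/288
(3j)²=5/231 [(3 3 4; -3 2 1)], sign=-1
⇒ 4πI² = 30/121
I = (+1)√(30/121/(4π)) = 0.14046335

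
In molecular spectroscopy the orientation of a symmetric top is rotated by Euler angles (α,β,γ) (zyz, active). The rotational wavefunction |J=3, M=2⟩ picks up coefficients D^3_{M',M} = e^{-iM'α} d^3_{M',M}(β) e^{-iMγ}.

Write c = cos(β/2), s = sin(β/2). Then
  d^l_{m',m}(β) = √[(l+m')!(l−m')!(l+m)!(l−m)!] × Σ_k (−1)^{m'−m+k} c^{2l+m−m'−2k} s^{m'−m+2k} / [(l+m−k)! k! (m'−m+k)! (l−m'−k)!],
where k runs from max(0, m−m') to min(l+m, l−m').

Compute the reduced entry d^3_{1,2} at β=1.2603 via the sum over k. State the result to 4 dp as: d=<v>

d=-0.0410

d^3_{1,2}(β=1.2603) via the finite sum:
With c≡cos(β/2)=0.807939 and s≡sin(β/2)=0.589266, N=[24·2·120·1]^{1/2}=75.894664
Admissible k: 1..2 (factorial args all ≥0)
  k=1: (−1)^0·75.8947/(24)·0.8079^5·0.5893^1 = +0.641512
  k=2: (−1)^1·75.8947/(12)·0.8079^3·0.5893^3 = -0.682496
d^3_{1,2}(1.2603) = +0.641512 -0.682496 = -0.040984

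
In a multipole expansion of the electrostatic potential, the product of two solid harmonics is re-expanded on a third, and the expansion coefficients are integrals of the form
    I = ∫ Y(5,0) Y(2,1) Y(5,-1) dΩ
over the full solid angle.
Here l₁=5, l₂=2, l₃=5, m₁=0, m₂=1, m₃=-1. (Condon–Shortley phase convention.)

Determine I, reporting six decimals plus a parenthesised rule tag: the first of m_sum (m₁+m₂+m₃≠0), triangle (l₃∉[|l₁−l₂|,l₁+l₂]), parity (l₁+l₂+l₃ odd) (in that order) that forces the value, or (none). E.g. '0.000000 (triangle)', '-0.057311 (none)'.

-0.036166 (none)

Rules hold: Σm=0, L=12 even, 3≤5≤7.
N = 11·5·11 = 605
Δ = 2!·8!·2!/13! = 1/38610
Racah Σ t=0..2: t=0:+1/2880 t=1:−1/576 t=2:+1/2880 = -1/960
⇒ 3j(5 2 5; 0 0 0)² = 10/429, sgn +1
Racah Σ t=1..2: t=1:−1/1152 t=2:+1/1440 = -1/5760
⇒ 3j(5 2 5; 0 1 -1)² = 1/858, sgn -1
4πI² = N·(3j₀)²·(3jₘ)² = 25/1521
I = -1·√(0.0164366/4π) = -0.03616600
No selection rule forces the value: the integral is nonzero (none).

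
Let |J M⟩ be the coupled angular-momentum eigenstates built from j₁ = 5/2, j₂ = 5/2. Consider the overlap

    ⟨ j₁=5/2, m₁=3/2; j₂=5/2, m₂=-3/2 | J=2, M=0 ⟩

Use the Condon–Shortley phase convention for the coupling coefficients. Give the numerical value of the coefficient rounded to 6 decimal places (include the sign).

j₁+j₂−J=3  J+j₁−j₂=2  J−j₁+j₂=2  j₁+j₂+J+1=8
(j₁±m₁, j₂±m₂, J±M) = (4,1,1,4,2,2)
P² = 48/7
sum k=0..1:
  [0] +1/6 = 1/6
  [1] −1/8 = -1/8
S = 1/24
C² = P²·S² = 1/84 ; C = +0.109109

+0.109109  (= +√(1/84))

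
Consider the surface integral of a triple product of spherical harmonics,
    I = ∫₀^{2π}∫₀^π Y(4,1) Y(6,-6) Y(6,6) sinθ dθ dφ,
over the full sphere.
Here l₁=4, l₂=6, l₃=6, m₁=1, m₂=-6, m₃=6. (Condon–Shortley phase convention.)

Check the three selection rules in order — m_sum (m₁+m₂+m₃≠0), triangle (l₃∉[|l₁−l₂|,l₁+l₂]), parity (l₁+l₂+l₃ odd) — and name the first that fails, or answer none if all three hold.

azimuthal sum: 1 − 6 + 6 = 1  ✗
2 ≤ 6 ≤ 10 (triangle on l)
L = 4 + 6 + 6 = 16 (even)

m_sum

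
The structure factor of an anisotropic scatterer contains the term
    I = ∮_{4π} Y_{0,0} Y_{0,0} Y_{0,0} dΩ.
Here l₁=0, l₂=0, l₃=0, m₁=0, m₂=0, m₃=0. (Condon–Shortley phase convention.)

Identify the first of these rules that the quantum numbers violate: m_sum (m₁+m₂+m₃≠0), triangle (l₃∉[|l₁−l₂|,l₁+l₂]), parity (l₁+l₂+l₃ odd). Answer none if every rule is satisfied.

none

m₁+m₂+m₃ = 0 + 0 + 0 = 0  ✓
triangle: |0−0|=0 ≤ l₃=0 ≤ 0+0=0  ✓
parity: l₁+l₂+l₃ = 0 is even  ✓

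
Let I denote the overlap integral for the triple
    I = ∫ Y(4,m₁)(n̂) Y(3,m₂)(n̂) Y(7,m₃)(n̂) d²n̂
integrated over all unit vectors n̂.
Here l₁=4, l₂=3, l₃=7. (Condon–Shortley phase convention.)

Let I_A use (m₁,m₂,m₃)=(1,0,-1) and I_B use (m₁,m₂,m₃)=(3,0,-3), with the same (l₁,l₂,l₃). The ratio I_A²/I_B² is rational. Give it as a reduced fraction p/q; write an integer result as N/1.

Same 4,3,7: normalisation and zero-m 3j drop out of the ratio.
A: Δ: 0! 8! 6! / 15! → 1/45045; sum: t=0:+1/25920 = 1/25920; 3j²(4 3 7; 1 0 -1) = Δ·Π!·Σ² = 32/1287  (sign +1)
B: Δ: 0! 8! 6! / 15! → 1/45045; sum: t=0:+1/181440 = 1/181440; 3j²(4 3 7; 3 0 -3) = Δ·Π!·Σ² = 32/3003  (sign +1)
I_A²/I_B² = (32/1287)/(32/3003) = 7/3

7/3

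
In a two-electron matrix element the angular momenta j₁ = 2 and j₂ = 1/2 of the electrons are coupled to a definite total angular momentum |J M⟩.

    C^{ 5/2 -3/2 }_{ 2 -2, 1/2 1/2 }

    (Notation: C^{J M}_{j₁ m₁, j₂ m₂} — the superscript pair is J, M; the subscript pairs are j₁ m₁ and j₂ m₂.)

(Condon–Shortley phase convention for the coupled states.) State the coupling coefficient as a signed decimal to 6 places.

triangle: 0!*4!*1!/6! = 24/720
(j±m)!: 0!*4!*1!*0!*1!*4! = 576
prefactor² = (2J+1)*Δ*N² = 576/5
  k=0: +1/(0!*0!*4!*1!*0!*0!) = 1/24
Σ = 1/24  ⇒  CG² = 576/5*(1/24)² = 1/5
CG = +√(1/5) = +0.447214

+√(1/5) = +0.447214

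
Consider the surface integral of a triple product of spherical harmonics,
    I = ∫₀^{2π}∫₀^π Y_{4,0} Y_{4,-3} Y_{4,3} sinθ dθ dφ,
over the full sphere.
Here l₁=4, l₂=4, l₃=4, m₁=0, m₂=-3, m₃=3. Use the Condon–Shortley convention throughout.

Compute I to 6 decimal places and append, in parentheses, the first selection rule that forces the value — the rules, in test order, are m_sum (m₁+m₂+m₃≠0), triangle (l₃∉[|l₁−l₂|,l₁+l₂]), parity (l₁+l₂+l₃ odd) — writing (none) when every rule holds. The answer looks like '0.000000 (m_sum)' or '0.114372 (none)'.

0.159788 (none)

m-sum 0 ✓  L=12 even ✓  0≤4≤8 ✓
Π(2lᵢ+1) = 9×9×9 = 729
triangle coeff Δ(4,4,4) = 1/450450
Σ_t [0,4]: t=0:+1/13824 t=1:−1/216 t=2:+1/64 t=3:−1/216 t=4:+1/13824 = 5/768
(3j)²=18/1001 [(4 4 4; 0 0 0)], sign=+1
Σ_t [0,1]: t=0:+1/3456 t=1:−1/864 = -1/1152
(3j)²=7/286 [(4 4 4; 0 -3 3)], sign=+1
⇒ 4πI² = 6561/20449
I = (+1)√(6561/20449/(4π)) = 0.15978796
No selection rule forces the value: the integral is nonzero (none).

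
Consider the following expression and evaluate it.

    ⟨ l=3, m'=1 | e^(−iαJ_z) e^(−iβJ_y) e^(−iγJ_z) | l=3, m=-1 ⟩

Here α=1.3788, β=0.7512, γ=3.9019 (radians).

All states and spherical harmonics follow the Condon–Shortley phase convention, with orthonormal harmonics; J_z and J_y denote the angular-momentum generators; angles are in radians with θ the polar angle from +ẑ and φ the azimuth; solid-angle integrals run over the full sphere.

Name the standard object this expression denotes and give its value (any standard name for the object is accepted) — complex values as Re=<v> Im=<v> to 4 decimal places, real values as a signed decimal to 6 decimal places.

Wigner D-matrix element, Re=-0.3925 Im=0.2793

This is a Wigner D-matrix element — the rotation-matrix element ⟨l m'| R(α,β,γ) |l m⟩ in the angular-momentum basis.
Split into d^3_{1,-1}(β=0.7512) × two z-phases.
With c≡cos(β/2)=0.930288 and s≡sin(β/2)=0.366831, N=[24·2·2·24]^{1/2}=48.000000
Admissible k: 0..2 (factorial args all ≥0)
  k=0: (−1)^2·48.0000/(8)·0.9303^4·0.3668^2 = +0.604717
  k=1: (−1)^3·48.0000/(6)·0.9303^2·0.3668^4 = -0.125368
  k=2: (−1)^4·48.0000/(48)·0.9303^0·0.3668^6 = +0.002437
d^3_{1,-1}(0.7512) = +0.604717 -0.125368 +0.002437 = +0.481785
D = (+0.190819-0.981625i)·(+0.481785)·(-0.724624-0.689144i) = -0.392536+0.279343i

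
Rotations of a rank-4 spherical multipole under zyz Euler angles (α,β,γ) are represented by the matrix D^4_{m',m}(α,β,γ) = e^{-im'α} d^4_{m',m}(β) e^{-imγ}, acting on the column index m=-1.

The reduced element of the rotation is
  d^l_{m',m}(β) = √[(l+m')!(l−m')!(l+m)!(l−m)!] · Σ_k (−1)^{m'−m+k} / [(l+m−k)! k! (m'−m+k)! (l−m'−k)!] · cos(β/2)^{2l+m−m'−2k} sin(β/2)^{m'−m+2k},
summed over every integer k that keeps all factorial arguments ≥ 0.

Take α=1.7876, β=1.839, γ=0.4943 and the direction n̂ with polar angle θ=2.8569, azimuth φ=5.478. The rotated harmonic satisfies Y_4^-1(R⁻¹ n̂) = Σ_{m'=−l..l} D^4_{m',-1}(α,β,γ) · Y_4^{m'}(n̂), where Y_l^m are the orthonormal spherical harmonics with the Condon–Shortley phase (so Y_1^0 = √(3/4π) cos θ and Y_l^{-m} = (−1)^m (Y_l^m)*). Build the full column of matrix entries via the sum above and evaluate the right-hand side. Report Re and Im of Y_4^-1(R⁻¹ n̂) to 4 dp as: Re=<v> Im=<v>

Re=-0.0264 Im=-0.0197

Need the full column D^4_{m',-1} for m'=−4..4 at α=1.7876, β=1.8390, γ=0.4943.
cos(β/2)=0.606218, sin(β/2)=0.795299
d^4_{-4,-1}: single k=3 term ⇒ +0.308197;  D = +0.064030+0.301472i
d^4_{-3,-1}: k∈[2..3] ⇒ +0.249174 -0.714751 = -0.465577;  D = -0.423950+0.192427i
d^4_{-2,-1}: k∈[1..3] ⇒ +0.101524 -0.873656 +1.002426 = +0.230293;  D = -0.138063-0.184319i
d^4_{-1,-1}: k∈[0..3] ⇒ +0.018240 -0.470895 +1.620903 -0.929906 = +0.238343;  D = -0.155559+0.180579i
d^4_{0,-1}: k∈[0..3] ⇒ -0.107015 +1.105098 -1.901970 +0.545576 = -0.358311;  D = -0.315422-0.169989i
d^4_{1,-1}: k∈[0..3] ⇒ +0.313930 -1.620903 +1.394858 -0.160045 = -0.072160;  D = -0.019768+0.069399i
d^4_{2,-1}: k∈[0..2] ⇒ -0.582438 +1.503639 -0.517579 = +0.403623;  D = -0.402879-0.024482i
d^4_{3,-1}: k∈[0..1] ⇒ +0.714751 -0.738090 = -0.023338;  D = -0.003629-0.023055i
d^4_{4,-1}: single k=0 term ⇒ -0.530434;  D = -0.493977+0.193254i
Y_4^{m'}(θ=2.8569,φ=5.478) and Σ D·Y over m':
  (+0.0640+0.3015i)·(-0.0027-0.0002i)  (-0.4240+0.1924i)·(+0.0199-0.0177i)  (-0.1381-0.1843i)·(-0.0057+0.1436i)  (-0.1556+0.1806i)·(-0.3047-0.3170i)  (-0.3154-0.1700i)·(+0.5355+0.0000i)  (-0.0198+0.0694i)·(+0.3047-0.3170i)  (-0.4029-0.0245i)·(-0.0057-0.1436i)  (-0.0036-0.0231i)·(-0.0199-0.0177i)  (-0.4940+0.1933i)·(-0.0027+0.0002i)
Y_4^-1(R⁻¹ n̂) = -0.026436-0.019740i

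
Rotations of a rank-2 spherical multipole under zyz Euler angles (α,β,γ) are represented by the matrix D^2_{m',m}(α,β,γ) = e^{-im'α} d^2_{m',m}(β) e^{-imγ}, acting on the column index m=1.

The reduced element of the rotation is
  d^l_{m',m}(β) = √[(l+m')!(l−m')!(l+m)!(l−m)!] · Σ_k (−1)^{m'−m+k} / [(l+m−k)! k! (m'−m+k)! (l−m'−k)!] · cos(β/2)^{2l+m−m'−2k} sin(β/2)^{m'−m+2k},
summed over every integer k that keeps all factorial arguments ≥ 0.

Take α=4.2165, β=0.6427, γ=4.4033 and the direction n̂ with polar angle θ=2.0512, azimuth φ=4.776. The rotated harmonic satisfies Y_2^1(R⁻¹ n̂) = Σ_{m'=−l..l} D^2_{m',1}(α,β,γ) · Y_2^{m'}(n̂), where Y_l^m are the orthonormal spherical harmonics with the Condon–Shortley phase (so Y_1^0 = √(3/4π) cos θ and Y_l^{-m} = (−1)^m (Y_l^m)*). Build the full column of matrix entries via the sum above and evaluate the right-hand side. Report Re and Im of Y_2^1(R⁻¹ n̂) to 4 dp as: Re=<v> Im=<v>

Re=0.0445 Im=-0.0432

Need the full column D^2_{m',1} for m'=−2..2 at α=4.2165, β=0.6427, γ=4.4033.
cos(β/2)=0.948810, sin(β/2)=0.315848
d^2_{-2,1}: single k=3 term ⇒ +0.059792;  D = -0.037722-0.046391i
d^2_{-1,1}: k∈[2..3] ⇒ +0.269423 -0.009952 = +0.259471;  D = +0.254957-0.048188i
d^2_{0,1}: k∈[1..2] ⇒ +0.660832 -0.073230 = +0.587602;  D = -0.178743+0.559756i
d^2_{1,1}: k∈[0..1] ⇒ +0.810432 -0.269423 = +0.541009;  D = -0.374988-0.389968i
d^2_{2,1}: single k=0 term ⇒ -0.539567;  D = -0.520029+0.143883i
Y_2^{m'}(θ=2.0512,φ=4.776) and Σ D·Y over m':
  (-0.0377-0.0464i)·(-0.3013+0.0385i)  (+0.2550-0.0482i)·(-0.0201-0.3160i)  (-0.1787+0.5598i)·(-0.1133+0.0000i)  (-0.3750-0.3900i)·(+0.0201-0.3160i)  (-0.5200+0.1439i)·(-0.3013-0.0385i)
Y_2^1(R⁻¹ n̂) = +0.044528-0.043169i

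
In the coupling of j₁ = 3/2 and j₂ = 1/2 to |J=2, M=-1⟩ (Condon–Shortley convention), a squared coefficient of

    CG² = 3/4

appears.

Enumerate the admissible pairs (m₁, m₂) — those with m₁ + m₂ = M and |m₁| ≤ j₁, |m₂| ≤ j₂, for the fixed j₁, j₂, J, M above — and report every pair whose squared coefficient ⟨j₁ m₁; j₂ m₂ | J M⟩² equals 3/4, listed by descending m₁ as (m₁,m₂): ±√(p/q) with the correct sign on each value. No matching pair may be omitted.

Admissible pairs with m₁+m₂ = M = -1: (-3/2,1/2), (-1/2,-1/2)
  (m₁,m₂)=(-1/2,-1/2): CG² = 3/4, CG = +√(3/4)   ← matches the target
  (m₁,m₂)=(-3/2,1/2): CG² = 1/4, CG = +√(1/4)
Pairs with CG² = 3/4: (-1/2,-1/2): +√(3/4)

(-1/2,-1/2): +√(3/4)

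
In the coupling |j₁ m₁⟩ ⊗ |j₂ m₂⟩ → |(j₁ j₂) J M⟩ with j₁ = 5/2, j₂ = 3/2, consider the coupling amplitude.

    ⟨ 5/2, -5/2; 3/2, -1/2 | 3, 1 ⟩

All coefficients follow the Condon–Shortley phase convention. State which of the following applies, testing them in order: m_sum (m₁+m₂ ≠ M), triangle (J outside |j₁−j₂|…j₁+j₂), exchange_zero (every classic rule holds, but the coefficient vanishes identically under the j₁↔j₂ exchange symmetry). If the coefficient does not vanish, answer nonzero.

m-sum: m₁+m₂ = -5/2+(-1/2) = -3, M = 1  ✗ ⇒ coefficient is 0

m_sum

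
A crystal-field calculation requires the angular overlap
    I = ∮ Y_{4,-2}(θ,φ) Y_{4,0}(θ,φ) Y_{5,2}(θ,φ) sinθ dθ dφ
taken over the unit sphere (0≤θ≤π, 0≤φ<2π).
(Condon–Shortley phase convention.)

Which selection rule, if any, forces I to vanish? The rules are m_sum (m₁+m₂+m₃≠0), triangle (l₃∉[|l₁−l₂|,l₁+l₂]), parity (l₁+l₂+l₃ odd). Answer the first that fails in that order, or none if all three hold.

m₁+m₂+m₃ = -2 + 0 + 2 = 0  ✓
triangle: |4−4|=0 ≤ l₃=5 ≤ 4+4=8  ✓
parity: l₁+l₂+l₃ = 13 is odd  ✗

parity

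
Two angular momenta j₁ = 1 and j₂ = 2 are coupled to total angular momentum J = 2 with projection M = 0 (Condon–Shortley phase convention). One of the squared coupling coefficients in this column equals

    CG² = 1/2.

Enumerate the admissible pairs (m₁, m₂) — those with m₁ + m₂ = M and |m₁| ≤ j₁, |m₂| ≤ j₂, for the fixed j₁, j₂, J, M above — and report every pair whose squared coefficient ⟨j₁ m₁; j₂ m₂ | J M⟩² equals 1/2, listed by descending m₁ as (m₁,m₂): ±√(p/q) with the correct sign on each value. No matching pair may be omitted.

Admissible pairs with m₁+m₂ = M = 0: (-1,1), (0,0), (1,-1)
  (m₁,m₂)=(1,-1): CG² = 1/2, CG = +√(1/2)   ← matches the target
  (m₁,m₂)=(0,0): CG² = 0/1, CG = 0
  (m₁,m₂)=(-1,1): CG² = 1/2, CG = −√(1/2)   ← matches the target
Pairs with CG² = 1/2: (1,-1): +√(1/2); (-1,1): −√(1/2)

(1,-1): +√(1/2); (-1,1): −√(1/2)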